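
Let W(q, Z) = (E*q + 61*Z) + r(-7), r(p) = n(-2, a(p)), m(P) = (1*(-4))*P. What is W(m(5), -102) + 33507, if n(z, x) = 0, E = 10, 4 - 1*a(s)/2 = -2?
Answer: 27085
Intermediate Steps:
a(s) = 12 (a(s) = 8 - 2*(-2) = 8 + 4 = 12)
m(P) = -4*P
r(p) = 0
W(q, Z) = 10*q + 61*Z (W(q, Z) = (10*q + 61*Z) + 0 = 10*q + 61*Z)
W(m(5), -102) + 33507 = (10*(-4*5) + 61*(-102)) + 33507 = (10*(-20) - 6222) + 33507 = (-200 - 6222) + 33507 = -6422 + 33507 = 27085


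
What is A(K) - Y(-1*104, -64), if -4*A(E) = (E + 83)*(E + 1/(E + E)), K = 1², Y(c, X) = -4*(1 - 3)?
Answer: -79/2 ≈ -39.500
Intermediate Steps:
Y(c, X) = 8 (Y(c, X) = -4*(-2) = 8)
K = 1
A(E) = -(83 + E)*(E + 1/(2*E))/4 (A(E) = -(E + 83)*(E + 1/(E + E))/4 = -(83 + E)*(E + 1/(2*E))/4)
A(K) - Y(-1*104, -64) = (⅛)*(-83 - 1*1*(1 + 2*1² + 166*1))/1 - 1*8 = (⅛)*1*(-83 - 1*1*(1 + 2*1 + 166)) - 8 = (⅛)*1*(-83 - 1*1*(1 + 2 + 166)) - 8 = (⅛)*1*(-83 - 1*1*169) - 8 = (⅛)*1*(-83 - 169) - 8 = (⅛)*1*(-252) - 8 = -63/2 - 8 = -79/2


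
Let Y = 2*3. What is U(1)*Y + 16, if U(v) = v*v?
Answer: 22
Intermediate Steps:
U(v) = v²
Y = 6
U(1)*Y + 16 = 1²*6 + 16 = 1*6 + 16 = 6 + 16 = 22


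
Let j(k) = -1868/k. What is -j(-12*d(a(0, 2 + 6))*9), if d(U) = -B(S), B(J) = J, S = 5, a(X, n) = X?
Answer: 467/135 ≈ 3.4593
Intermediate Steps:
d(U) = -5 (d(U) = -1*5 = -5)
-j(-12*d(a(0, 2 + 6))*9) = -(-1868)/(-12*(-5)*9) = -(-1868)/(60*9) = -(-1868)/540 = -1*(-467/135) = 467/135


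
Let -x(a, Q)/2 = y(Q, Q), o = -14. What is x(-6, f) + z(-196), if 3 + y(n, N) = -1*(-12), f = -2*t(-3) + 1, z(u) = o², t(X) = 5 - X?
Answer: 178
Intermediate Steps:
z(u) = 196 (z(u) = (-14)² = 196)
f = -15 (f = -2*(5 - 1*(-3)) + 1 = -2*(5 + 3) + 1 = -2*8 + 1 = -16 + 1 = -15)
y(n, N) = 9 (y(n, N) = -3 - 1*(-12) = -3 + 12 = 9)
x(a, Q) = -18 (x(a, Q) = -2*9 = -18)
x(-6, f) + z(-196) = -18 + 196 = 178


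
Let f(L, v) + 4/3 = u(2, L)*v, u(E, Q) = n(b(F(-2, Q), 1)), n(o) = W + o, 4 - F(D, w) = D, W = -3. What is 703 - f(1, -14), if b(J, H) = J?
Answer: 2239/3 ≈ 746.33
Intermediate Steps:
F(D, w) = 4 - D
n(o) = -3 + o
u(E, Q) = 3 (u(E, Q) = -3 + (4 - 1*(-2)) = -3 + (4 + 2) = -3 + 6 = 3)
f(L, v) = -4/3 + 3*v
703 - f(1, -14) = 703 - (-4/3 + 3*(-14)) = 703 - (-4/3 - 42) = 703 - 1*(-130/3) = 703 + 130/3 = 2239/3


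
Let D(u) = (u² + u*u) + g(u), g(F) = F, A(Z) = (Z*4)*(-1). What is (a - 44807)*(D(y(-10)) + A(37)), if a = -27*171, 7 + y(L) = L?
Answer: -20412112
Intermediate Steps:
A(Z) = -4*Z (A(Z) = (4*Z)*(-1) = -4*Z)
y(L) = -7 + L
a = -4617
D(u) = u + 2*u² (D(u) = (u² + u*u) + u = (u² + u²) + u = 2*u² + u = u + 2*u²)
(a - 44807)*(D(y(-10)) + A(37)) = (-4617 - 44807)*((-7 - 10)*(1 + 2*(-7 - 10)) - 4*37) = -49424*(-17*(1 + 2*(-17)) - 148) = -49424*(-17*(1 - 34) - 148) = -49424*(-17*(-33) - 148) = -49424*(561 - 148) = -49424*413 = -20412112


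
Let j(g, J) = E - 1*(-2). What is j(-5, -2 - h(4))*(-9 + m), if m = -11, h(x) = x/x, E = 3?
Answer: -100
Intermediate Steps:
h(x) = 1
j(g, J) = 5 (j(g, J) = 3 - 1*(-2) = 3 + 2 = 5)
j(-5, -2 - h(4))*(-9 + m) = 5*(-9 - 11) = 5*(-20) = -100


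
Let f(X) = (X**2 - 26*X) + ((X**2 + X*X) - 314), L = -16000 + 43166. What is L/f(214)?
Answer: 13583/65755 ≈ 0.20657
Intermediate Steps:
L = 27166
f(X) = -314 - 26*X + 3*X**2 (f(X) = (X**2 - 26*X) + ((X**2 + X**2) - 314) = (X**2 - 26*X) + (2*X**2 - 314) = (X**2 - 26*X) + (-314 + 2*X**2) = -314 - 26*X + 3*X**2)
L/f(214) = 27166/(-314 - 26*214 + 3*214**2) = 27166/(-314 - 5564 + 3*45796) = 27166/(-314 - 5564 + 137388) = 27166/131510 = 27166*(1/131510) = 13583/65755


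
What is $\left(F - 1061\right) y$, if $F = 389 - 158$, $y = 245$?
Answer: $-203350$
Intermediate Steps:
$F = 231$ ($F = 389 - 158 = 231$)
$\left(F - 1061\right) y = \left(231 - 1061\right) 245 = \left(-830\right) 245 = -203350$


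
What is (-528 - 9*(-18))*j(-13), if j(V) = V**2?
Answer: -61854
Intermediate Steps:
(-528 - 9*(-18))*j(-13) = (-528 - 9*(-18))*(-13)**2 = (-528 + 162)*169 = -366*169 = -61854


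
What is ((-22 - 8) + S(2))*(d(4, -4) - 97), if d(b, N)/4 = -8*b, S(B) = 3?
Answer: 6075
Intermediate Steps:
d(b, N) = -32*b (d(b, N) = 4*(-8*b) = -32*b)
((-22 - 8) + S(2))*(d(4, -4) - 97) = ((-22 - 8) + 3)*(-32*4 - 97) = (-30 + 3)*(-128 - 97) = -27*(-225) = 6075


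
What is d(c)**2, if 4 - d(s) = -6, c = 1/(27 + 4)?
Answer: 100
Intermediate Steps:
c = 1/31 ≈ 0.032258
d(s) = 10 (d(s) = 4 - 1*(-6) = 4 + 6 = 10)
d(c)**2 = 10**2 = 100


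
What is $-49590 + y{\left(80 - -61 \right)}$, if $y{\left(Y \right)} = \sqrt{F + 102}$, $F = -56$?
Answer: $-49590 + \sqrt{46} \approx -49583.0$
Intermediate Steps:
$y{\left(Y \right)} = \sqrt{46}$ ($y{\left(Y \right)} = \sqrt{-56 + 102} = \sqrt{46}$)
$-49590 + y{\left(80 - -61 \right)} = -49590 + \sqrt{46}$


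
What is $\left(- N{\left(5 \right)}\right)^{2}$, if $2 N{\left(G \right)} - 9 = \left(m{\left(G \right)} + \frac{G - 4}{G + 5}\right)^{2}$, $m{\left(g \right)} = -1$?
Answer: $\frac{962361}{40000} \approx 24.059$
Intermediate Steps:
$N{\left(G \right)} = \frac{9}{2} + \frac{\left(-1 + \frac{-4 + G}{5 + G}\right)^{2}}{2}$ ($N{\left(G \right)} = \frac{9}{2} + \frac{\left(-1 + \frac{G - 4}{G + 5}\right)^{2}}{2} = \frac{9}{2} + \frac{\left(-1 + \frac{-4 + G}{5 + G}\right)^{2}}{2}$)
$\left(- N{\left(5 \right)}\right)^{2} = \left(- (\frac{9}{2} + \frac{81}{2 \left(5 + 5\right)^{2}})\right)^{2} = \left(- (\frac{9}{2} + \frac{81}{2 \cdot 100})\right)^{2} = \left(- (\frac{9}{2} + \frac{81}{2} \cdot \frac{1}{100})\right)^{2} = \left(- (\frac{9}{2} + \frac{81}{200})\right)^{2} = \left(\left(-1\right) \frac{981}{200}\right)^{2} = \left(- \frac{981}{200}\right)^{2} = \frac{962361}{40000}$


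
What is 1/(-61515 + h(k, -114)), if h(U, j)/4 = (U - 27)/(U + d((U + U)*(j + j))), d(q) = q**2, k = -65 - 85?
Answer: -779759975/47966934862243 ≈ -1.6256e-5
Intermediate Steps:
k = -150
h(U, j) = 4*(-27 + U)/(U + 16*U**2*j**2) (h(U, j) = 4*((U - 27)/(U + ((U + U)*(j + j))**2)) = 4*((-27 + U)/(U + ((2*U)*(2*j))**2)) = 4*((-27 + U)/(U + (4*U*j)**2)) = 4*((-27 + U)/(U + 16*U**2*j**2)) = 4*(-27 + U)/(U + 16*U**2*j**2))
1/(-61515 + h(k, -114)) = 1/(-61515 + 4*(-27 - 150)/(-150*(1 + 16*(-150)*(-114)**2))) = 1/(-61515 + 4*(-1/150)*(-177)/(1 + 16*(-150)*12996)) = 1/(-61515 + 4*(-1/150)*(-177)/(1 - 31190400)) = 1/(-61515 + 4*(-1/150)*(-177)/(-31190399)) = 1/(-61515 + 4*(-1/150)*(-1/31190399)*(-177)) = 1/(-61515 - 118/779759975) = 1/(-47966934862243/779759975) = -779759975/47966934862243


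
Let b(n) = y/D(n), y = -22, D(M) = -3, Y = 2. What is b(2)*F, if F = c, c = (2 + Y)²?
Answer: 352/3 ≈ 117.33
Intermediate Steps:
b(n) = 22/3 (b(n) = -22/(-3) = -22*(-⅓) = 22/3)
c = 16 (c = (2 + 2)² = 4² = 16)
F = 16
b(2)*F = (22/3)*16 = 352/3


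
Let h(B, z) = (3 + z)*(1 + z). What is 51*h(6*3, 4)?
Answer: 1785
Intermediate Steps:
h(B, z) = (1 + z)*(3 + z)
51*h(6*3, 4) = 51*(3 + 4**2 + 4*4) = 51*(3 + 16 + 16) = 51*35 = 1785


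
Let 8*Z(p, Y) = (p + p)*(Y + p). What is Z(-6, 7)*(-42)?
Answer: 63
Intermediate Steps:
Z(p, Y) = p*(Y + p)/4 (Z(p, Y) = ((p + p)*(Y + p))/8 = ((2*p)*(Y + p))/8 = (2*p*(Y + p))/8 = p*(Y + p)/4)
Z(-6, 7)*(-42) = ((1/4)*(-6)*(7 - 6))*(-42) = ((1/4)*(-6)*1)*(-42) = -3/2*(-42) = 63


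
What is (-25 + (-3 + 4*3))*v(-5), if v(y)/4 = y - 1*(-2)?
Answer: 192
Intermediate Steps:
v(y) = 8 + 4*y (v(y) = 4*(y - 1*(-2)) = 4*(y + 2) = 4*(2 + y) = 8 + 4*y)
(-25 + (-3 + 4*3))*v(-5) = (-25 + (-3 + 4*3))*(8 + 4*(-5)) = (-25 + (-3 + 12))*(8 - 20) = (-25 + 9)*(-12) = -16*(-12) = 192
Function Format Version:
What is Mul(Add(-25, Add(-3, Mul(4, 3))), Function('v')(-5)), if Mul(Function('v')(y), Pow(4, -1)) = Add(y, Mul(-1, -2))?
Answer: 192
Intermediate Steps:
Function('v')(y) = Add(8, Mul(4, y)) (Function('v')(y) = Mul(4, Add(y, Mul(-1, -2))) = Mul(4, Add(y, 2)) = Mul(4, Add(2, y)) = Add(8, Mul(4, y)))
Mul(Add(-25, Add(-3, Mul(4, 3))), Function('v')(-5)) = Mul(Add(-25, Add(-3, Mul(4, 3))), Add(8, Mul(4, -5))) = Mul(Add(-25, Add(-3, 12)), Add(8, -20)) = Mul(Add(-25, 9), -12) = Mul(-16, -12) = 192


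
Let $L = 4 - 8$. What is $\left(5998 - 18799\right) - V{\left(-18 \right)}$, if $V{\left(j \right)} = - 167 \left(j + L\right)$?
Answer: $-16475$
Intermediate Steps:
$L = -4$ ($L = 4 - 8 = -4$)
$V{\left(j \right)} = 668 - 167 j$ ($V{\left(j \right)} = - 167 \left(j - 4\right) = - 167 \left(-4 + j\right) = 668 - 167 j$)
$\left(5998 - 18799\right) - V{\left(-18 \right)} = \left(5998 - 18799\right) - \left(668 - -3006\right) = \left(5998 - 18799\right) - \left(668 + 3006\right) = -12801 - 3674 = -16475$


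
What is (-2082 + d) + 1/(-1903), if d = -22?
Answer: -4003913/1903 ≈ -2104.0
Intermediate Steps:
(-2082 + d) + 1/(-1903) = (-2082 - 22) + 1/(-1903) = -2104 - 1/1903 = -4003913/1903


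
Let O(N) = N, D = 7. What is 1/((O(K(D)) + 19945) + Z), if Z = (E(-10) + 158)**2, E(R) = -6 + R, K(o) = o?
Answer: 1/40116 ≈ 2.4928e-5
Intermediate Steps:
Z = 20164 (Z = ((-6 - 10) + 158)**2 = (-16 + 158)**2 = 142**2 = 20164)
1/((O(K(D)) + 19945) + Z) = 1/((7 + 19945) + 20164) = 1/(19952 + 20164) = 1/40116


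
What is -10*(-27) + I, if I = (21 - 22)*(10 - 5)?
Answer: 265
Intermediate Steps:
I = -5 (I = -1*5 = -5)
-10*(-27) + I = -10*(-27) - 5 = 270 - 5 = 265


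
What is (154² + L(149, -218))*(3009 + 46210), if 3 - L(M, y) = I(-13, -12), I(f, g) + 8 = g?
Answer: 1168409841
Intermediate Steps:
I(f, g) = -8 + g
L(M, y) = 23 (L(M, y) = 3 - (-8 - 12) = 3 - 1*(-20) = 3 + 20 = 23)
(154² + L(149, -218))*(3009 + 46210) = (154² + 23)*(3009 + 46210) = (23716 + 23)*49219 = 23739*49219 = 1168409841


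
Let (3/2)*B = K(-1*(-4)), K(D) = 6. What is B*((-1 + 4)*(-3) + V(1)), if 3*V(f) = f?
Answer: -104/3 ≈ -34.667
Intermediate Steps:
B = 4 (B = (⅔)*6 = 4)
V(f) = f/3
B*((-1 + 4)*(-3) + V(1)) = 4*((-1 + 4)*(-3) + (⅓)*1) = 4*(3*(-3) + ⅓) = 4*(-9 + ⅓) = 4*(-26/3) = -104/3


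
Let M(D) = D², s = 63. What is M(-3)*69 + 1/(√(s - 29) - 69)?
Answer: 2935398/4727 - √34/4727 ≈ 620.98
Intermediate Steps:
M(-3)*69 + 1/(√(s - 29) - 69) = (-3)²*69 + 1/(√(63 - 29) - 69) = 9*69 + 1/(√34 - 69) = 621 + 1/(-69 + √34)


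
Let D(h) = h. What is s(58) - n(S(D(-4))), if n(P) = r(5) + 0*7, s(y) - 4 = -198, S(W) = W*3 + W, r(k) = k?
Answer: -199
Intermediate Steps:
S(W) = 4*W (S(W) = 3*W + W = 4*W)
s(y) = -194 (s(y) = 4 - 198 = -194)
n(P) = 5 (n(P) = 5 + 0*7 = 5 + 0 = 5)
s(58) - n(S(D(-4))) = -194 - 1*5 = -194 - 5 = -199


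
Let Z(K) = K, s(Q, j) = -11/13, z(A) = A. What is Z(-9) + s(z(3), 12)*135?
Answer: -1602/13 ≈ -123.23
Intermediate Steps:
s(Q, j) = -11/13 (s(Q, j) = -11*1/13 = -11/13)
Z(-9) + s(z(3), 12)*135 = -9 - 11/13*135 = -9 - 1485/13 = -1602/13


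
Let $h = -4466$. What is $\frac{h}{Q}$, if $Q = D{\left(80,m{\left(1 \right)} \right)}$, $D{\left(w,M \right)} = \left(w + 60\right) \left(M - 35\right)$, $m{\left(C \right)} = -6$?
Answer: $\frac{319}{410} \approx 0.77805$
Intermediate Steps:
$D{\left(w,M \right)} = \left(-35 + M\right) \left(60 + w\right)$ ($D{\left(w,M \right)} = \left(60 + w\right) \left(-35 + M\right) = \left(-35 + M\right) \left(60 + w\right)$)
$Q = -5740$ ($Q = -2100 - 2800 + 60 \left(-6\right) - 480 = -2100 - 2800 - 360 - 480 = -5740$)
$\frac{h}{Q} = - \frac{4466}{-5740} = \left(-4466\right) \left(- \frac{1}{5740}\right) = \frac{319}{410}$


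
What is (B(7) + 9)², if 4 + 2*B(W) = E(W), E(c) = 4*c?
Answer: 441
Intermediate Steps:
B(W) = -2 + 2*W (B(W) = -2 + (4*W)/2 = -2 + 2*W)
(B(7) + 9)² = ((-2 + 2*7) + 9)² = ((-2 + 14) + 9)² = (12 + 9)² = 21² = 441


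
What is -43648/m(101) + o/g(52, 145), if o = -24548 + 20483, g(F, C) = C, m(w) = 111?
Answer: -1356035/3219 ≈ -421.26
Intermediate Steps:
o = -4065
-43648/m(101) + o/g(52, 145) = -43648/111 - 4065/145 = -43648*1/111 - 4065*1/145 = -43648/111 - 813/29 = -1356035/3219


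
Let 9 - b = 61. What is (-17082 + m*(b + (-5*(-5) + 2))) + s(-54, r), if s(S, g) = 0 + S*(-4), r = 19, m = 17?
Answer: -17291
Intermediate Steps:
b = -52 (b = 9 - 1*61 = 9 - 61 = -52)
s(S, g) = -4*S (s(S, g) = 0 - 4*S = -4*S)
(-17082 + m*(b + (-5*(-5) + 2))) + s(-54, r) = (-17082 + 17*(-52 + (-5*(-5) + 2))) - 4*(-54) = (-17082 + 17*(-52 + (25 + 2))) + 216 = (-17082 + 17*(-52 + 27)) + 216 = (-17082 + 17*(-25)) + 216 = (-17082 - 425) + 216 = -17507 + 216 = -17291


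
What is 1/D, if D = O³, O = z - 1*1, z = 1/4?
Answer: -64/27 ≈ -2.3704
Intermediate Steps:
z = ¼ ≈ 0.25000
O = -¾ (O = ¼ - 1*1 = ¼ - 1 = -¾ ≈ -0.75000)
D = -27/64 (D = (-¾)³ = -27/64 ≈ -0.42188)
1/D = 1/(-27/64) = -64/27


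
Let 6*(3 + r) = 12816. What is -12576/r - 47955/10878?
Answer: -26565527/2578086 ≈ -10.304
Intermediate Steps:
r = 2133 (r = -3 + (⅙)*12816 = -3 + 2136 = 2133)
-12576/r - 47955/10878 = -12576/2133 - 47955/10878 = -12576*1/2133 - 47955*1/10878 = -4192/711 - 15985/3626 = -26565527/2578086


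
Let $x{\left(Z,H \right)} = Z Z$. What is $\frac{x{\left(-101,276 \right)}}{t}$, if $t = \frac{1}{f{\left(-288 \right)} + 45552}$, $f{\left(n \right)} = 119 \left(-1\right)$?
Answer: $463462033$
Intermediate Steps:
$x{\left(Z,H \right)} = Z^{2}$
$f{\left(n \right)} = -119$
$t = \frac{1}{45433}$ ($t = \frac{1}{-119 + 45552} = \frac{1}{45433} \approx 2.201 \cdot 10^{-5}$)
$\frac{x{\left(-101,276 \right)}}{t} = \left(-101\right)^{2} \frac{1}{\frac{1}{45433}} = 10201 \cdot 45433 = 463462033$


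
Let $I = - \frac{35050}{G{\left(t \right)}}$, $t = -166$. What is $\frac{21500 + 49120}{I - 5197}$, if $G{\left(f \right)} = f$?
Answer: $- \frac{976910}{68971} \approx -14.164$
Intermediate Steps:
$I = \frac{17525}{83}$ ($I = - \frac{35050}{-166} = \left(-35050\right) \left(- \frac{1}{166}\right) = \frac{17525}{83} \approx 211.14$)
$\frac{21500 + 49120}{I - 5197} = \frac{21500 + 49120}{\frac{17525}{83} - 5197} = \frac{70620}{- \frac{413826}{83}} = 70620 \left(- \frac{83}{413826}\right) = - \frac{976910}{68971}$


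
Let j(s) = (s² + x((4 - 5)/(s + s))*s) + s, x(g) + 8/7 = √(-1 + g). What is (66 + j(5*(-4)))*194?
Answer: 636708/7 - 194*I*√390 ≈ 90958.0 - 3831.2*I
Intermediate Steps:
x(g) = -8/7 + √(-1 + g)
j(s) = s + s² + s*(-8/7 + √(-1 - 1/(2*s))) (j(s) = (s² + (-8/7 + √(-1 + (4 - 5)/(s + s)))*s) + s = (s² + (-8/7 + √(-1 - 1/(2*s)))*s) + s = (s² + s*(-8/7 + √(-1 - 1/(2*s)))) + s = s + s² + s*(-8/7 + √(-1 - 1/(2*s))))
(66 + j(5*(-4)))*194 = (66 + (5*(-4))*(-⅐ + 5*(-4) + √(-4 - 2/(5*(-4)))/2))*194 = (66 - 20*(-⅐ - 20 + √(-4 - 2/(-20))/2))*194 = (66 - 20*(-⅐ - 20 + √(-4 - 2*(-1/20))/2))*194 = (66 - 20*(-⅐ - 20 + √(-4 + ⅒)/2))*194 = (66 - 20*(-⅐ - 20 + √(-39/10)/2))*194 = (66 - 20*(-⅐ - 20 + (I*√390/10)/2))*194 = (66 - 20*(-⅐ - 20 + I*√390/20))*194 = (66 - 20*(-141/7 + I*√390/20))*194 = (66 + (2820/7 - I*√390))*194 = (3282/7 - I*√390)*194 = 636708/7 - 194*I*√390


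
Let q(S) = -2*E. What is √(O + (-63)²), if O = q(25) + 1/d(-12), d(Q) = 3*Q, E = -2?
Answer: √143027/6 ≈ 63.031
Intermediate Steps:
q(S) = 4 (q(S) = -2*(-2) = 4)
O = 143/36 (O = 4 + 1/(3*(-12)) = 4 + 1/(-36) = 4 - 1/36 = 143/36 ≈ 3.9722)
√(O + (-63)²) = √(143/36 + (-63)²) = √(143/36 + 3969) = √(143027/36) = √143027/6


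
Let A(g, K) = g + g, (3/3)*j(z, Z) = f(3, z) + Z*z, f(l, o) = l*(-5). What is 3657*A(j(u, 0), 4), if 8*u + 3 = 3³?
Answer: -109710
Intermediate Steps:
u = 3 (u = -3/8 + (⅛)*3³ = -3/8 + (⅛)*27 = -3/8 + 27/8 = 3)
f(l, o) = -5*l
j(z, Z) = -15 + Z*z (j(z, Z) = -5*3 + Z*z = -15 + Z*z)
A(g, K) = 2*g
3657*A(j(u, 0), 4) = 3657*(2*(-15 + 0*3)) = 3657*(2*(-15 + 0)) = 3657*(2*(-15)) = 3657*(-30) = -109710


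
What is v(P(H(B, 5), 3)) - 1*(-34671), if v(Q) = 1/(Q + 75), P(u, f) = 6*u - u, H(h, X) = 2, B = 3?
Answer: 2947036/85 ≈ 34671.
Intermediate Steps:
P(u, f) = 5*u
v(Q) = 1/(75 + Q)
v(P(H(B, 5), 3)) - 1*(-34671) = 1/(75 + 5*2) - 1*(-34671) = 1/(75 + 10) + 34671 = 1/85 + 34671 = 2947036/85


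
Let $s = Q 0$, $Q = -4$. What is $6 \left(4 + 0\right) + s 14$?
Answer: $24$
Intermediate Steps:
$s = 0$ ($s = \left(-4\right) 0 = 0$)
$6 \left(4 + 0\right) + s 14 = 6 \left(4 + 0\right) + 0 \cdot 14 = 6 \cdot 4 + 0 = 24 + 0 = 24$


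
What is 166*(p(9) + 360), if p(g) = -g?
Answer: 58266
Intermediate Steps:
166*(p(9) + 360) = 166*(-1*9 + 360) = 166*(-9 + 360) = 166*351 = 58266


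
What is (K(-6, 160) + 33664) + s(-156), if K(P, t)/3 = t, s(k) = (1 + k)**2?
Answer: 58169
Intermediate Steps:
K(P, t) = 3*t
(K(-6, 160) + 33664) + s(-156) = (3*160 + 33664) + (1 - 156)**2 = (480 + 33664) + (-155)**2 = 34144 + 24025 = 58169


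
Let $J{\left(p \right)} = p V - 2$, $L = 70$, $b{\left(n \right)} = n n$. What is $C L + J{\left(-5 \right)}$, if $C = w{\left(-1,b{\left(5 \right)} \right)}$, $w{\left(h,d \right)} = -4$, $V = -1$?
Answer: $-277$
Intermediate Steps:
$b{\left(n \right)} = n^{2}$
$C = -4$
$J{\left(p \right)} = -2 - p$ ($J{\left(p \right)} = p \left(-1\right) - 2 = - p - 2 = -2 - p$)
$C L + J{\left(-5 \right)} = \left(-4\right) 70 - -3 = -280 + \left(-2 + 5\right) = -280 + 3 = -277$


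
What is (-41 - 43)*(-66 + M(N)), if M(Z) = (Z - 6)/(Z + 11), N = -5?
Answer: 5698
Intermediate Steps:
M(Z) = (-6 + Z)/(11 + Z)
(-41 - 43)*(-66 + M(N)) = (-41 - 43)*(-66 + (-6 - 5)/(11 - 5)) = -84*(-66 - 11/6) = -84*(-407/6) = 5698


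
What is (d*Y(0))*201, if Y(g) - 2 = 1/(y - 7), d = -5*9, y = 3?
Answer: -63315/4 ≈ -15829.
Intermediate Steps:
d = -45
Y(g) = 7/4 (Y(g) = 2 + 1/(3 - 7) = 2 + 1/(-4) = 2 - ¼ = 7/4)
(d*Y(0))*201 = -45*7/4*201 = -315/4*201 = -63315/4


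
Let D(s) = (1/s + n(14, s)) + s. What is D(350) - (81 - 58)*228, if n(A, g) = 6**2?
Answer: -1700299/350 ≈ -4858.0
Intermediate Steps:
n(A, g) = 36
D(s) = 36 + s + 1/s (D(s) = (1/s + 36) + s = (36 + 1/s) + s = 36 + s + 1/s)
D(350) - (81 - 58)*228 = (36 + 350 + 1/350) - (81 - 58)*228 = (36 + 350 + 1/350) - 23*228 = 135101/350 - 1*5244 = 135101/350 - 5244 = -1700299/350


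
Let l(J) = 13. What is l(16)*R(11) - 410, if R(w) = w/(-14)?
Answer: -5883/14 ≈ -420.21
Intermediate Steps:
R(w) = -w/14 (R(w) = w*(-1/14) = -w/14)
l(16)*R(11) - 410 = 13*(-1/14*11) - 410 = 13*(-11/14) - 410 = -143/14 - 410 = -5883/14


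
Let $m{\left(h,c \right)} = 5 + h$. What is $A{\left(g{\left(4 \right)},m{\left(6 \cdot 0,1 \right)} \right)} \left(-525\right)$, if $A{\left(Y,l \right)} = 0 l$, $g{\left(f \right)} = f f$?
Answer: $0$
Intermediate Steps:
$g{\left(f \right)} = f^{2}$
$A{\left(Y,l \right)} = 0$
$A{\left(g{\left(4 \right)},m{\left(6 \cdot 0,1 \right)} \right)} \left(-525\right) = 0 \left(-525\right) = 0$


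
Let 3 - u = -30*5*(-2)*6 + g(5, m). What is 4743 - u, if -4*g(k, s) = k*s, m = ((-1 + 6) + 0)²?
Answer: 26035/4 ≈ 6508.8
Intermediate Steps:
m = 25 (m = (5 + 0)² = 5² = 25)
g(k, s) = -k*s/4
u = -7063/4 (u = 3 - (-30*5*(-2)*6 - ¼*5*25) = 3 - (-(-300)*6 - 125/4) = 3 - (-30*(-60) - 125/4) = 3 - (1800 - 125/4) = 3 - 1*7075/4 = 3 - 7075/4 = -7063/4 ≈ -1765.8)
4743 - u = 4743 - 1*(-7063/4) = 4743 + 7063/4 = 26035/4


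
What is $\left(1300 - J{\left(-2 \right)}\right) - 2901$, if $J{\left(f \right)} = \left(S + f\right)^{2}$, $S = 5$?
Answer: $-1610$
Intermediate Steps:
$J{\left(f \right)} = \left(5 + f\right)^{2}$
$\left(1300 - J{\left(-2 \right)}\right) - 2901 = \left(1300 - \left(5 - 2\right)^{2}\right) - 2901 = \left(1300 - 3^{2}\right) - 2901 = \left(1300 - 9\right) - 2901 = 1291 - 2901 = -1610$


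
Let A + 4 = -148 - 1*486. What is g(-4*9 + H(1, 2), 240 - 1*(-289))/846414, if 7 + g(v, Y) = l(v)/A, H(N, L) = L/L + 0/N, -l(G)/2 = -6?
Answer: -2239/270006066 ≈ -8.2924e-6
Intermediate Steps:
A = -638 (A = -4 + (-148 - 1*486) = -4 + (-148 - 486) = -4 - 634 = -638)
l(G) = 12 (l(G) = -2*(-6) = 12)
H(N, L) = 1 (H(N, L) = 1 + 0 = 1)
g(v, Y) = -2239/319 (g(v, Y) = -7 + 12/(-638) = -7 + 12*(-1/638) = -7 - 6/319 = -2239/319)
g(-4*9 + H(1, 2), 240 - 1*(-289))/846414 = -2239/319/846414 = -2239/319*1/846414 = -2239/270006066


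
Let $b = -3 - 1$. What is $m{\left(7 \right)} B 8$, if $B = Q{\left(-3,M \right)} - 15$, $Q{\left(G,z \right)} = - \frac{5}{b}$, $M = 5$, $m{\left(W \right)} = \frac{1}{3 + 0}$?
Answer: $- \frac{110}{3} \approx -36.667$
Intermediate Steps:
$b = -4$
$m{\left(W \right)} = \frac{1}{3}$
$Q{\left(G,z \right)} = \frac{5}{4}$ ($Q{\left(G,z \right)} = - \frac{5}{-4} = \left(-5\right) \left(- \frac{1}{4}\right) = \frac{5}{4}$)
$B = - \frac{55}{4}$ ($B = \frac{5}{4} - 15 = - \frac{55}{4} \approx -13.75$)
$m{\left(7 \right)} B 8 = \frac{1}{3} \left(- \frac{55}{4}\right) 8 = \left(- \frac{55}{12}\right) 8 = - \frac{110}{3}$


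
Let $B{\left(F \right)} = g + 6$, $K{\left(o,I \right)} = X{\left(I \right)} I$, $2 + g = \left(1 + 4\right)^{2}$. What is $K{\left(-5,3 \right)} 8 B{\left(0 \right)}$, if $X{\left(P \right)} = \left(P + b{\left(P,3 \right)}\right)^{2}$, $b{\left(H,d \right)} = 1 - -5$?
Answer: $56376$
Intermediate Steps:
$g = 23$ ($g = -2 + \left(1 + 4\right)^{2} = -2 + 5^{2} = -2 + 25 = 23$)
$b{\left(H,d \right)} = 6$ ($b{\left(H,d \right)} = 1 + 5 = 6$)
$X{\left(P \right)} = \left(6 + P\right)^{2}$ ($X{\left(P \right)} = \left(P + 6\right)^{2} = \left(6 + P\right)^{2}$)
$K{\left(o,I \right)} = I \left(6 + I\right)^{2}$ ($K{\left(o,I \right)} = \left(6 + I\right)^{2} I = I \left(6 + I\right)^{2}$)
$B{\left(F \right)} = 29$ ($B{\left(F \right)} = 23 + 6 = 29$)
$K{\left(-5,3 \right)} 8 B{\left(0 \right)} = 3 \left(6 + 3\right)^{2} \cdot 8 \cdot 29 = 3 \cdot 9^{2} \cdot 8 \cdot 29 = 3 \cdot 81 \cdot 8 \cdot 29 = 243 \cdot 8 \cdot 29 = 1944 \cdot 29 = 56376$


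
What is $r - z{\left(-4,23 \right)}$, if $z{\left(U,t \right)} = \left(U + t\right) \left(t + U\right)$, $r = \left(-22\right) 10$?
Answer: $-581$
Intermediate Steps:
$r = -220$
$z{\left(U,t \right)} = \left(U + t\right)^{2}$ ($z{\left(U,t \right)} = \left(U + t\right) \left(U + t\right) = \left(U + t\right)^{2}$)
$r - z{\left(-4,23 \right)} = -220 - \left(-4 + 23\right)^{2} = -220 - 19^{2} = -220 - 361 = -581$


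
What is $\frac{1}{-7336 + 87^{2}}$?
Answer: $\frac{1}{233} \approx 0.0042918$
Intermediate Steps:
$\frac{1}{-7336 + 87^{2}} = \frac{1}{-7336 + 7569} = \frac{1}{233}$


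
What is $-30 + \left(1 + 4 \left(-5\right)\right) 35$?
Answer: $-695$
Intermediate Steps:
$-30 + \left(1 + 4 \left(-5\right)\right) 35 = -30 + \left(1 - 20\right) 35 = -30 - 665 = -695$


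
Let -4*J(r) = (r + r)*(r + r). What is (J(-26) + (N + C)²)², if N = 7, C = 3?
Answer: 331776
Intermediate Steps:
J(r) = -r² (J(r) = -(r + r)*(r + r)/4 = -2*r*2*r/4 = -r²)
(J(-26) + (N + C)²)² = (-1*(-26)² + (7 + 3)²)² = (-1*676 + 10²)² = (-676 + 100)² = (-576)² = 331776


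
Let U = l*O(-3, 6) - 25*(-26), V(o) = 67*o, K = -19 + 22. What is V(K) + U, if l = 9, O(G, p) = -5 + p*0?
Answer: 806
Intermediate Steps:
K = 3
O(G, p) = -5 (O(G, p) = -5 + 0 = -5)
U = 605 (U = 9*(-5) - 25*(-26) = -45 + 650 = 605)
V(K) + U = 67*3 + 605 = 201 + 605 = 806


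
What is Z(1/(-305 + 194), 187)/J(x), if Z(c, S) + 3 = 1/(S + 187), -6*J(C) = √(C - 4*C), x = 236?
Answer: -19*I*√177/374 ≈ -0.67588*I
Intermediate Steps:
J(C) = -√3*√(-C)/6 (J(C) = -√(C - 4*C)/6 = -√3*√(-C)/6)
Z(c, S) = -3 + 1/(187 + S) (Z(c, S) = -3 + 1/(S + 187) = -3 + 1/(187 + S))
Z(1/(-305 + 194), 187)/J(x) = ((-560 - 3*187)/(187 + 187))/((-√3*√(-1*236)/6)) = ((-560 - 561)/374)/((-√3*√(-236)/6)) = ((1/374)*(-1121))/((-√3*2*I*√59/6)) = -1121*I*√177/59/374 = -19*I*√177/374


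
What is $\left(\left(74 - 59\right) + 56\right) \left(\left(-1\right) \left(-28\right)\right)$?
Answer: $1988$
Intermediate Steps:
$\left(\left(74 - 59\right) + 56\right) \left(\left(-1\right) \left(-28\right)\right) = \left(15 + 56\right) 28 = 71 \cdot 28 = 1988$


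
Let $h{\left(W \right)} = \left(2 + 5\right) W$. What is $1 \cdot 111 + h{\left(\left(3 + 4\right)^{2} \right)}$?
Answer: $454$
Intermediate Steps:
$h{\left(W \right)} = 7 W$
$1 \cdot 111 + h{\left(\left(3 + 4\right)^{2} \right)} = 1 \cdot 111 + 7 \left(3 + 4\right)^{2} = 111 + 7 \cdot 7^{2} = 111 + 7 \cdot 49 = 111 + 343 = 454$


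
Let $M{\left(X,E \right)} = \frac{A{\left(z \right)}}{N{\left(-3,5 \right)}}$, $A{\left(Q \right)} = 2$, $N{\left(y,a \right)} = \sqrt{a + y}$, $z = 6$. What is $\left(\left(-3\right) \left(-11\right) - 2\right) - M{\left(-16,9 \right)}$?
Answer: $31 - \sqrt{2} \approx 29.586$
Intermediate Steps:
$M{\left(X,E \right)} = \sqrt{2}$ ($M{\left(X,E \right)} = \frac{2}{\sqrt{5 - 3}} = \frac{2}{\sqrt{2}} = 2 \frac{\sqrt{2}}{2} = \sqrt{2}$)
$\left(\left(-3\right) \left(-11\right) - 2\right) - M{\left(-16,9 \right)} = \left(\left(-3\right) \left(-11\right) - 2\right) - \sqrt{2} = \left(33 - 2\right) - \sqrt{2} = 31 - \sqrt{2}$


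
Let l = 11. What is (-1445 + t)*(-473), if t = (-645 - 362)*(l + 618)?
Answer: 300283104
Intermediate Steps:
t = -633403 (t = (-645 - 362)*(11 + 618) = -1007*629 = -633403)
(-1445 + t)*(-473) = (-1445 - 633403)*(-473) = -634848*(-473) = 300283104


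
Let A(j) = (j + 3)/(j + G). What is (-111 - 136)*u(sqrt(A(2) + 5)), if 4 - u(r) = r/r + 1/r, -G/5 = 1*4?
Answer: -741 + 741*sqrt(170)/85 ≈ -627.34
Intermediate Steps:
G = -20 (G = -5*4 = -20)
A(j) = (3 + j)/(-20 + j) (A(j) = (j + 3)/(j - 20) = (3 + j)/(-20 + j))
u(r) = 3 - 1/r (u(r) = 4 - (r/r + 1/r) = 4 - (1 + 1/r) = 4 + (-1 - 1/r) = 3 - 1/r)
(-111 - 136)*u(sqrt(A(2) + 5)) = (-111 - 136)*(3 - 1/(sqrt((3 + 2)/(-20 + 2) + 5))) = -247*(3 - 1/(sqrt(5/(-18) + 5))) = -247*(3 - 1/(sqrt(-1/18*5 + 5))) = -247*(3 - 1/(sqrt(-5/18 + 5))) = -247*(3 - 1/(sqrt(85/18))) = -247*(3 - 1/(sqrt(170)/6)) = -247*(3 - 3*sqrt(170)/85) = -741 + 741*sqrt(170)/85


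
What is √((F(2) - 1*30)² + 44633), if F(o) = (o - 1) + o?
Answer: √45362 ≈ 212.98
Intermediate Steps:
F(o) = -1 + 2*o (F(o) = (-1 + o) + o = -1 + 2*o)
√((F(2) - 1*30)² + 44633) = √(((-1 + 2*2) - 1*30)² + 44633) = √(((-1 + 4) - 30)² + 44633) = √((3 - 30)² + 44633) = √((-27)² + 44633) = √(729 + 44633) = √45362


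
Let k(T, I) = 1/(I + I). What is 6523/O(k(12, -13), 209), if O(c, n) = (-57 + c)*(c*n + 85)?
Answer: -4409548/2967483 ≈ -1.4860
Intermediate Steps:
k(T, I) = 1/(2*I)
O(c, n) = (-57 + c)*(85 + c*n)
6523/O(k(12, -13), 209) = 6523/(-4845 + 85*((½)/(-13)) + 209*((½)/(-13))² - 57*(½)/(-13)*209) = 6523/(-4845 + 85*((½)*(-1/13)) + 209*((½)*(-1/13))² - 57*(½)*(-1/13)*209) = 6523/(-4845 + 85*(-1/26) + 209*(-1/26)² - 57*(-1/26)*209) = 6523/(-4845 - 85/26 + 209*(1/676) + 11913/26) = 6523/(-4845 - 85/26 + 209/676 + 11913/26) = 6523/(-2967483/676) = 6523*(-676/2967483) = -4409548/2967483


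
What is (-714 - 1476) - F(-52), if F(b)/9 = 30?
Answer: -2460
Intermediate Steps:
F(b) = 270 (F(b) = 9*30 = 270)
(-714 - 1476) - F(-52) = (-714 - 1476) - 1*270 = -2190 - 270 = -2460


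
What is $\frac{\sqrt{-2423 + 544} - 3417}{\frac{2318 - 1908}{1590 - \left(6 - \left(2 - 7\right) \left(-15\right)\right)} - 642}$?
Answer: $\frac{5668803}{1064668} - \frac{1659 i \sqrt{1879}}{1064668} \approx 5.3245 - 0.067545 i$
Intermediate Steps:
$\frac{\sqrt{-2423 + 544} - 3417}{\frac{2318 - 1908}{1590 - \left(6 - \left(2 - 7\right) \left(-15\right)\right)} - 642} = \frac{\sqrt{-1879} - 3417}{\frac{410}{1590 - -69} - 642} = \frac{i \sqrt{1879} - 3417}{\frac{410}{1590 + \left(75 - 6\right)} - 642} = \frac{-3417 + i \sqrt{1879}}{\frac{410}{1590 + 69} - 642} = \frac{-3417 + i \sqrt{1879}}{\frac{410}{1659} - 642} = \frac{-3417 + i \sqrt{1879}}{- \frac{1064668}{1659}} = \left(-3417 + i \sqrt{1879}\right) \left(- \frac{1659}{1064668}\right) = \frac{5668803}{1064668} - \frac{1659 i \sqrt{1879}}{1064668}$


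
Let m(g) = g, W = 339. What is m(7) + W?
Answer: 346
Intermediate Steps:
m(7) + W = 7 + 339 = 346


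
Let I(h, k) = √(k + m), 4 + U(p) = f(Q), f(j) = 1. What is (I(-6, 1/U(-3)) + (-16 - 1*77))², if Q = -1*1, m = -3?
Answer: (279 - I*√30)²/9 ≈ 8645.7 - 339.59*I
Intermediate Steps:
Q = -1
U(p) = -3 (U(p) = -4 + 1 = -3)
I(h, k) = √(-3 + k) (I(h, k) = √(k - 3) = √(-3 + k))
(I(-6, 1/U(-3)) + (-16 - 1*77))² = (√(-3 + 1/(-3)) + (-16 - 1*77))² = (√(-3 - ⅓) + (-16 - 77))² = (√(-10/3) - 93)² = (I*√30/3 - 93)² = (-93 + I*√30/3)²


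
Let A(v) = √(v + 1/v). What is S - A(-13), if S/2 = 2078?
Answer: 4156 - I*√2210/13 ≈ 4156.0 - 3.6162*I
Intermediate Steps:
S = 4156 (S = 2*2078 = 4156)
S - A(-13) = 4156 - √(-13 + 1/(-13)) = 4156 - √(-13 - 1/13) = 4156 - √(-170/13) = 4156 - I*√2210/13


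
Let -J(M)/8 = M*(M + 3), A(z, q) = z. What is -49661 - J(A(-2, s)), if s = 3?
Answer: -49677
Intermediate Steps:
J(M) = -8*M*(3 + M) (J(M) = -8*M*(M + 3) = -8*M*(3 + M))
-49661 - J(A(-2, s)) = -49661 - (-8)*(-2)*(3 - 2) = -49661 - (-8)*(-2) = -49661 - 1*16 = -49661 - 16 = -49677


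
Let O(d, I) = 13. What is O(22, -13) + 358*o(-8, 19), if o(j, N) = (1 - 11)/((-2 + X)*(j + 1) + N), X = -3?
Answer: -1439/27 ≈ -53.296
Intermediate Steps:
o(j, N) = -10/(-5 + N - 5*j) (o(j, N) = (1 - 11)/((-2 - 3)*(j + 1) + N) = -10/(-5*(1 + j) + N) = -10/((-5 - 5*j) + N) = -10/(-5 + N - 5*j))
O(22, -13) + 358*o(-8, 19) = 13 + 358*(10/(5 - 1*19 + 5*(-8))) = 13 + 358*(10/(5 - 19 - 40)) = 13 + 358*(10/(-54)) = 13 + 358*(10*(-1/54)) = 13 + 358*(-5/27) = 13 - 1790/27 = -1439/27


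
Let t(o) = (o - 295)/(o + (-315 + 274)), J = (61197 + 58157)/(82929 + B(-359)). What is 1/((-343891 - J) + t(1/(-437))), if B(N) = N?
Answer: -369872315/127193633775378 ≈ -2.9079e-6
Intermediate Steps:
J = 59677/41285 (J = (61197 + 58157)/(82929 - 359) = 119354/82570 = 119354*(1/82570) = 59677/41285 ≈ 1.4455)
t(o) = (-295 + o)/(-41 + o) (t(o) = (-295 + o)/(o - 41) = (-295 + o)/(-41 + o))
1/((-343891 - J) + t(1/(-437))) = 1/((-343891 - 1*59677/41285) + (-295 + 1/(-437))/(-41 + 1/(-437))) = 1/((-343891 - 59677/41285) + (-295 - 1/437)/(-41 - 1/437)) = 1/(-14197599612/41285 - 128916/437/(-17918/437)) = 1/(-14197599612/41285 - 437/17918*(-128916/437)) = 1/(-14197599612/41285 + 64458/8959) = 1/(-127193633775378/369872315) = -369872315/127193633775378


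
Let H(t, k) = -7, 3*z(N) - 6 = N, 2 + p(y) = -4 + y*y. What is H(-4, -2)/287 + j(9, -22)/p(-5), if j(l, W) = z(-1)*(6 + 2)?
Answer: 1583/2337 ≈ 0.67736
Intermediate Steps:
p(y) = -6 + y² (p(y) = -2 + (-4 + y*y) = -2 + (-4 + y²) = -6 + y²)
z(N) = 2 + N/3
j(l, W) = 40/3 (j(l, W) = (2 + (⅓)*(-1))*(6 + 2) = (2 - ⅓)*8 = (5/3)*8 = 40/3)
H(-4, -2)/287 + j(9, -22)/p(-5) = -7/287 + 40/(3*(-6 + (-5)²)) = -7*1/287 + 40/(3*(-6 + 25)) = -1/41 + (40/3)/19 = -1/41 + (40/3)*(1/19) = -1/41 + 40/57 = 1583/2337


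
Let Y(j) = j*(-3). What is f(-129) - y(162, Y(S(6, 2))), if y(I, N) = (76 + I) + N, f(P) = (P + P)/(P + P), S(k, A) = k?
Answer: -219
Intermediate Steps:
Y(j) = -3*j
f(P) = 1 (f(P) = (2*P)/((2*P)) = (2*P)*(1/(2*P)) = 1)
y(I, N) = 76 + I + N
f(-129) - y(162, Y(S(6, 2))) = 1 - (76 + 162 - 3*6) = 1 - (76 + 162 - 18) = 1 - 1*220 = 1 - 220 = -219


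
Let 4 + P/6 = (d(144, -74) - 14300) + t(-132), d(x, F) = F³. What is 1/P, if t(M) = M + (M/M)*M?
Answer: -1/2518752 ≈ -3.9702e-7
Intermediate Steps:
t(M) = 2*M (t(M) = M + 1*M = M + M = 2*M)
P = -2518752 (P = -24 + 6*(((-74)³ - 14300) + 2*(-132)) = -24 + 6*((-405224 - 14300) - 264) = -24 + 6*(-419524 - 264) = -24 + 6*(-419788) = -24 - 2518728 = -2518752)
1/P = 1/(-2518752) = -1/2518752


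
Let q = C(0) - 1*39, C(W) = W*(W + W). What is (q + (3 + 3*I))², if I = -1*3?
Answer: 2025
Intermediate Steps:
C(W) = 2*W² (C(W) = W*(2*W) = 2*W²)
I = -3
q = -39 (q = 2*0² - 1*39 = 2*0 - 39 = 0 - 39 = -39)
(q + (3 + 3*I))² = (-39 + (3 + 3*(-3)))² = (-39 + (3 - 9))² = (-39 - 6)² = (-45)² = 2025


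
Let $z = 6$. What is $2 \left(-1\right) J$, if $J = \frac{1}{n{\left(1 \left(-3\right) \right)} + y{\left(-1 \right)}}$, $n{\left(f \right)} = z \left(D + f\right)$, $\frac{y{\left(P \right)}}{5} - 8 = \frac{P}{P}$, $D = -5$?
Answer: $\frac{2}{3} \approx 0.66667$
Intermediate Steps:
$y{\left(P \right)} = 45$ ($y{\left(P \right)} = 40 + 5 \frac{P}{P} = 40 + 5 \cdot 1 = 40 + 5 = 45$)
$n{\left(f \right)} = -30 + 6 f$ ($n{\left(f \right)} = 6 \left(-5 + f\right) = -30 + 6 f$)
$J = - \frac{1}{3}$ ($J = \frac{1}{\left(-30 + 6 \cdot 1 \left(-3\right)\right) + 45} = \frac{1}{\left(-30 + 6 \left(-3\right)\right) + 45} = \frac{1}{\left(-30 - 18\right) + 45} = \frac{1}{-48 + 45} = \frac{1}{-3} = - \frac{1}{3} \approx -0.33333$)
$2 \left(-1\right) J = 2 \left(-1\right) \left(- \frac{1}{3}\right) = \left(-2\right) \left(- \frac{1}{3}\right) = \frac{2}{3}$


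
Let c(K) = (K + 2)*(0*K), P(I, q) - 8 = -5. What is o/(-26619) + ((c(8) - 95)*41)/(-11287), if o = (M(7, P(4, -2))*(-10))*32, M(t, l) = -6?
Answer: 27336655/100149551 ≈ 0.27296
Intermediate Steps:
P(I, q) = 3 (P(I, q) = 8 - 5 = 3)
c(K) = 0 (c(K) = (2 + K)*0 = 0)
o = 1920 (o = -6*(-10)*32 = 60*32 = 1920)
o/(-26619) + ((c(8) - 95)*41)/(-11287) = 1920/(-26619) + ((0 - 95)*41)/(-11287) = 1920*(-1/26619) - 95*41*(-1/11287) = -640/8873 - 3895*(-1/11287) = -640/8873 + 3895/11287 = 27336655/100149551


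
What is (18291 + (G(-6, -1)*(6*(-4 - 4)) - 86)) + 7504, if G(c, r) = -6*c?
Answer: 23981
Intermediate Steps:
(18291 + (G(-6, -1)*(6*(-4 - 4)) - 86)) + 7504 = (18291 + ((-6*(-6))*(6*(-4 - 4)) - 86)) + 7504 = (18291 + (36*(6*(-8)) - 86)) + 7504 = (18291 + (36*(-48) - 86)) + 7504 = (18291 + (-1728 - 86)) + 7504 = (18291 - 1814) + 7504 = 16477 + 7504 = 23981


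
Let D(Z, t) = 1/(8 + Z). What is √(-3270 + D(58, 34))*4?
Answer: 2*I*√14244054/33 ≈ 228.74*I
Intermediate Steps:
√(-3270 + D(58, 34))*4 = √(-3270 + 1/(8 + 58))*4 = √(-3270 + 1/66)*4 = √(-215819/66)*4 = (I*√14244054/66)*4 = 2*I*√14244054/33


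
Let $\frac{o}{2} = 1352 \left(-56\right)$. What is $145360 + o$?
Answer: $-6064$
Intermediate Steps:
$o = -151424$ ($o = 2 \cdot 1352 \left(-56\right) = 2 \left(-75712\right) = -151424$)
$145360 + o = 145360 - 151424 = -6064$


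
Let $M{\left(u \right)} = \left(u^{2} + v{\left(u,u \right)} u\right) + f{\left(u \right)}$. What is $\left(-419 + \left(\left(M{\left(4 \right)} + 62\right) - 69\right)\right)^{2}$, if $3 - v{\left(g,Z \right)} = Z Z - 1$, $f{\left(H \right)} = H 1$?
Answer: $206116$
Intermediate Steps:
$f{\left(H \right)} = H$
$v{\left(g,Z \right)} = 4 - Z^{2}$ ($v{\left(g,Z \right)} = 3 - \left(Z Z - 1\right) = 3 - \left(Z^{2} - 1\right) = 3 - \left(-1 + Z^{2}\right) = 4 - Z^{2}$)
$M{\left(u \right)} = u + u^{2} + u \left(4 - u^{2}\right)$ ($M{\left(u \right)} = \left(u^{2} + \left(4 - u^{2}\right) u\right) + u = \left(u^{2} + u \left(4 - u^{2}\right)\right) + u = u + u^{2} + u \left(4 - u^{2}\right)$)
$\left(-419 + \left(\left(M{\left(4 \right)} + 62\right) - 69\right)\right)^{2} = \left(-419 + \left(\left(4 \left(5 + 4 - 4^{2}\right) + 62\right) - 69\right)\right)^{2} = \left(-419 + \left(\left(4 \left(5 + 4 - 16\right) + 62\right) - 69\right)\right)^{2} = \left(-419 - \left(7 - 4 \left(5 + 4 - 16\right)\right)\right)^{2} = \left(-419 + \left(\left(4 \left(-7\right) + 62\right) - 69\right)\right)^{2} = \left(-419 + \left(\left(-28 + 62\right) - 69\right)\right)^{2} = \left(-419 + \left(34 - 69\right)\right)^{2} = \left(-419 - 35\right)^{2} = \left(-454\right)^{2} = 206116$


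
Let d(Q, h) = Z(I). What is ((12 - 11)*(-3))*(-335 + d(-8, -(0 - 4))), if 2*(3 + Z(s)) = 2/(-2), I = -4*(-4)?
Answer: 2031/2 ≈ 1015.5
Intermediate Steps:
I = 16
Z(s) = -7/2 (Z(s) = -3 + (2/(-2))/2 = -3 + (2*(-1/2))/2 = -3 + (1/2)*(-1) = -3 - 1/2 = -7/2)
d(Q, h) = -7/2
((12 - 11)*(-3))*(-335 + d(-8, -(0 - 4))) = ((12 - 11)*(-3))*(-335 - 7/2) = (1*(-3))*(-677/2) = -3*(-677/2) = 2031/2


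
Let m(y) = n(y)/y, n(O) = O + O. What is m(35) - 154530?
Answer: -154528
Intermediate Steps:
n(O) = 2*O
m(y) = 2 (m(y) = (2*y)/y = 2)
m(35) - 154530 = 2 - 154530 = -154528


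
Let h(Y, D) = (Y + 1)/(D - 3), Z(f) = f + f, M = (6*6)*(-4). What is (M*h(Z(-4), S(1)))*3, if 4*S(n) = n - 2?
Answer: -12096/13 ≈ -930.46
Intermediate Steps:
M = -144 (M = 36*(-4) = -144)
S(n) = -½ + n/4 (S(n) = (n - 2)/4 = (-2 + n)/4 = -½ + n/4)
Z(f) = 2*f
h(Y, D) = (1 + Y)/(-3 + D)
(M*h(Z(-4), S(1)))*3 = -144*(1 + 2*(-4))/(-3 + (-½ + (¼)*1))*3 = -144*(1 - 8)/(-3 + (-½ + ¼))*3 = -144*(-7)/(-3 - ¼)*3 = -144*(-7)/(-13/4)*3 = -(-576)*(-7)/13*3 = -144*28/13*3 = -4032/13*3 = -12096/13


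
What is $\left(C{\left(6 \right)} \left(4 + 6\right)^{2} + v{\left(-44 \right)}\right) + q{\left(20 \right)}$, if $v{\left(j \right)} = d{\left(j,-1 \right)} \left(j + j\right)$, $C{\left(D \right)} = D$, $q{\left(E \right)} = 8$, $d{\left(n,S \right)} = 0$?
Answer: $608$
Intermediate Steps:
$v{\left(j \right)} = 0$ ($v{\left(j \right)} = 0 \left(j + j\right) = 0 \cdot 2 j = 0$)
$\left(C{\left(6 \right)} \left(4 + 6\right)^{2} + v{\left(-44 \right)}\right) + q{\left(20 \right)} = \left(6 \left(4 + 6\right)^{2} + 0\right) + 8 = \left(6 \cdot 10^{2} + 0\right) + 8 = \left(6 \cdot 100 + 0\right) + 8 = \left(600 + 0\right) + 8 = 600 + 8 = 608$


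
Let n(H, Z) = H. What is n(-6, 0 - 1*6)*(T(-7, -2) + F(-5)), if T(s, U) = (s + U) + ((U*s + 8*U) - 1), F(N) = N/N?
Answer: 66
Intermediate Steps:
F(N) = 1
T(s, U) = -1 + s + 9*U + U*s (T(s, U) = (U + s) + ((8*U + U*s) - 1) = (U + s) + (-1 + 8*U + U*s) = -1 + s + 9*U + U*s)
n(-6, 0 - 1*6)*(T(-7, -2) + F(-5)) = -6*((-1 - 7 + 9*(-2) - 2*(-7)) + 1) = -6*((-1 - 7 - 18 + 14) + 1) = -6*(-12 + 1) = -6*(-11) = 66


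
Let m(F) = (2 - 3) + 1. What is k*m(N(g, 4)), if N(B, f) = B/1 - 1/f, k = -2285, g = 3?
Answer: 0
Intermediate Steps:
N(B, f) = B - 1/f (N(B, f) = B*1 - 1/f = B - 1/f)
m(F) = 0 (m(F) = -1 + 1 = 0)
k*m(N(g, 4)) = -2285*0 = 0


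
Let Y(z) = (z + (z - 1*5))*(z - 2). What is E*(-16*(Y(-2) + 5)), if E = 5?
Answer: -3280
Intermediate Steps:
Y(z) = (-5 + 2*z)*(-2 + z) (Y(z) = (z + (z - 5))*(-2 + z) = (z + (-5 + z))*(-2 + z) = (-5 + 2*z)*(-2 + z))
E*(-16*(Y(-2) + 5)) = 5*(-16*((10 - 9*(-2) + 2*(-2)²) + 5)) = 5*(-16*((10 + 18 + 2*4) + 5)) = 5*(-16*((10 + 18 + 8) + 5)) = 5*(-16*(36 + 5)) = 5*(-16*41) = 5*(-656) = -3280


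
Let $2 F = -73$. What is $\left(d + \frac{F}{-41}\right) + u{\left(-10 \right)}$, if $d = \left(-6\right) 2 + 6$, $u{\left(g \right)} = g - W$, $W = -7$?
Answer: $- \frac{665}{82} \approx -8.1098$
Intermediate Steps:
$F = - \frac{73}{2}$ ($F = \frac{1}{2} \left(-73\right) = - \frac{73}{2} \approx -36.5$)
$u{\left(g \right)} = 7 + g$ ($u{\left(g \right)} = g - -7 = g + 7 = 7 + g$)
$d = -6$ ($d = -12 + 6 = -6$)
$\left(d + \frac{F}{-41}\right) + u{\left(-10 \right)} = \left(-6 - \frac{73}{2 \left(-41\right)}\right) + \left(7 - 10\right) = \left(-6 - - \frac{73}{82}\right) - 3 = \left(-6 + \frac{73}{82}\right) - 3 = - \frac{419}{82} - 3 = - \frac{665}{82}$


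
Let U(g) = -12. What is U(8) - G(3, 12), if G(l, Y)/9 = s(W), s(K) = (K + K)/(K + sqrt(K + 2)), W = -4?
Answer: -28 - 4*I*sqrt(2) ≈ -28.0 - 5.6569*I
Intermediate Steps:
s(K) = 2*K/(K + sqrt(2 + K)) (s(K) = (2*K)/(K + sqrt(2 + K)) = 2*K/(K + sqrt(2 + K)))
G(l, Y) = -72/(-4 + I*sqrt(2)) (G(l, Y) = 9*(2*(-4)/(-4 + sqrt(2 - 4))) = 9*(2*(-4)/(-4 + sqrt(-2))) = 9*(2*(-4)/(-4 + I*sqrt(2))) = 9*(-8/(-4 + I*sqrt(2))) = -72/(-4 + I*sqrt(2)))
U(8) - G(3, 12) = -12 - (16 + 4*I*sqrt(2)) = -12 + (-16 - 4*I*sqrt(2)) = -28 - 4*I*sqrt(2)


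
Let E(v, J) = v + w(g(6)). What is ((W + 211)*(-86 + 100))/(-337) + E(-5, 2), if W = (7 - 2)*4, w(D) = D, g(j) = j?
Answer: -2897/337 ≈ -8.5964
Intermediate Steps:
W = 20 (W = 5*4 = 20)
E(v, J) = 6 + v (E(v, J) = v + 6 = 6 + v)
((W + 211)*(-86 + 100))/(-337) + E(-5, 2) = ((20 + 211)*(-86 + 100))/(-337) + (6 - 5) = (231*14)*(-1/337) + 1 = 3234*(-1/337) + 1 = -3234/337 + 1 = -2897/337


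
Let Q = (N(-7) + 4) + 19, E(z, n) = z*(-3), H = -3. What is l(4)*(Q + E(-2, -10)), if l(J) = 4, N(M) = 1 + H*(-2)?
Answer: 144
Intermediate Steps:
N(M) = 7 (N(M) = 1 - 3*(-2) = 1 + 6 = 7)
E(z, n) = -3*z
Q = 30 (Q = (7 + 4) + 19 = 11 + 19 = 30)
l(4)*(Q + E(-2, -10)) = 4*(30 - 3*(-2)) = 4*(30 + 6) = 4*36 = 144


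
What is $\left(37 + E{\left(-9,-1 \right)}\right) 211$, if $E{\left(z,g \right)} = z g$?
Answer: $9706$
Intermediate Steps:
$E{\left(z,g \right)} = g z$
$\left(37 + E{\left(-9,-1 \right)}\right) 211 = \left(37 - -9\right) 211 = \left(37 + 9\right) 211 = 46 \cdot 211 = 9706$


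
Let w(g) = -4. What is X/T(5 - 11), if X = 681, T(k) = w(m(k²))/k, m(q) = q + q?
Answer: 2043/2 ≈ 1021.5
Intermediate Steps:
m(q) = 2*q
T(k) = -4/k
X/T(5 - 11) = 681/((-4/(5 - 11))) = 681/((-4/(-6))) = 681/((-4*(-⅙))) = 681/(⅔) = 681*(3/2) = 2043/2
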